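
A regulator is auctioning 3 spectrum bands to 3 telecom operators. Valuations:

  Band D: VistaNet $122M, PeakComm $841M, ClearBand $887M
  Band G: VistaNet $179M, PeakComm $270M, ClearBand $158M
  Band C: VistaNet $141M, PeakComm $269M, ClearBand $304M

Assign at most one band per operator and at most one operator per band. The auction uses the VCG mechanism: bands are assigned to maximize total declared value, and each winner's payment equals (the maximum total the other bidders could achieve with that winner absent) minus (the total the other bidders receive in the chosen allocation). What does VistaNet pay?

Efficient allocation: VistaNet→Band G ($179M), PeakComm→Band C ($269M), ClearBand→Band D ($887M); total welfare W = $1335M.
VistaNet receives Band G at value $179M, so the others get W − 179 = $1156M.
Without VistaNet: best allocation of the remaining 2 bidders over all 3 bands is PeakComm→Band G ($270M), ClearBand→Band D ($887M), total $1157M.
VCG payment = (others' best without VistaNet) − (others' welfare with VistaNet) = 1157 − 1156 = $1M.

VistaNet pays $1M.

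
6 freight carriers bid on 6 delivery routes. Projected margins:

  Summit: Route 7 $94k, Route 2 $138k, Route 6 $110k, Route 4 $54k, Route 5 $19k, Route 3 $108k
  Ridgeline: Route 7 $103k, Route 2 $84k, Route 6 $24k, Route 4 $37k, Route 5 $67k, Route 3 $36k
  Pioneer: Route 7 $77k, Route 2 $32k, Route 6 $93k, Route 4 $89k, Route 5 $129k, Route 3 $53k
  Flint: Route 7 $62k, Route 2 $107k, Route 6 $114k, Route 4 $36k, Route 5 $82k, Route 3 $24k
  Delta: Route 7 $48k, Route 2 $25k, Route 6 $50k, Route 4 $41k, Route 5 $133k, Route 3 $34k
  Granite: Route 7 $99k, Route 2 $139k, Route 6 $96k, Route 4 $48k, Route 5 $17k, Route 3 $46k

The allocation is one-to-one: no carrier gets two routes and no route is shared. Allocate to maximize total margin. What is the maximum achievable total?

Optimal: Summit→Route 3 ($108k), Ridgeline→Route 7 ($103k), Pioneer→Route 4 ($89k), Flint→Route 6 ($114k), Delta→Route 5 ($133k), Granite→Route 2 ($139k) — total 108+103+89+114+133+139 = $686k.
Row-greedy (each carrier in turn takes its best remaining route) gives $571k, worse by 115.
No other one-to-one assignment exceeds $686k.

Max total: $686k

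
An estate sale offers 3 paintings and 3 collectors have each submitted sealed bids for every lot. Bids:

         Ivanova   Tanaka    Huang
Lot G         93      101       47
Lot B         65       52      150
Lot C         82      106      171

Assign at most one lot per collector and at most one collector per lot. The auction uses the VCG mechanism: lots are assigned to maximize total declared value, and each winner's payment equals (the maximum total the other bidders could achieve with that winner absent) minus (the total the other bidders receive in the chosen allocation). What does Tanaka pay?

Efficient allocation: Ivanova→Lot G ($93), Tanaka→Lot C ($106), Huang→Lot B ($150); total welfare W = $349.
Tanaka receives Lot C at value $106, so the others get W − 106 = $243.
Without Tanaka: best allocation of the remaining 2 bidders over all 3 lots is Ivanova→Lot G ($93), Huang→Lot C ($171), total $264.
VCG payment = (others' best without Tanaka) − (others' welfare with Tanaka) = 264 − 243 = $21.

Tanaka pays $21.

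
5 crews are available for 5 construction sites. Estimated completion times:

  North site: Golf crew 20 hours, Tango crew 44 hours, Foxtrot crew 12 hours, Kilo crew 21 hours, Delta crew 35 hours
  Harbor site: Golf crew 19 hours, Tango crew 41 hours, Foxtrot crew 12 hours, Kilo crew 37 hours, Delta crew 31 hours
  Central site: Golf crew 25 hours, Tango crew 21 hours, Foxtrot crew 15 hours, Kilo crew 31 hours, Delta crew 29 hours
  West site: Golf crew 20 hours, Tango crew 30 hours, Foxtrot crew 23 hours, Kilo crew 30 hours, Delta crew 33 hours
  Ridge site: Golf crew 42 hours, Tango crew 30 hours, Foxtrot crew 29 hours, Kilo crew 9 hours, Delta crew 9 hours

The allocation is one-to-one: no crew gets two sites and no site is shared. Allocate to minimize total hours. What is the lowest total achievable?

Min total: 83 hours

This is the linear assignment problem.
Optimal: Golf crew→West site (20 hours), Tango crew→Central site (21 hours), Foxtrot crew→Harbor site (12 hours), Kilo crew→North site (21 hours), Delta crew→Ridge site (9 hours) — total 20+21+12+21+9 = 83 hours.
Row-greedy (each crew in turn takes its cheapest remaining site) gives 94 hours, worse by 11.
Next-best assignment: Golf crew→Harbor site, Tango crew→Central site, Foxtrot crew→North site, Kilo crew→West site, Delta crew→Ridge site = 91 hours.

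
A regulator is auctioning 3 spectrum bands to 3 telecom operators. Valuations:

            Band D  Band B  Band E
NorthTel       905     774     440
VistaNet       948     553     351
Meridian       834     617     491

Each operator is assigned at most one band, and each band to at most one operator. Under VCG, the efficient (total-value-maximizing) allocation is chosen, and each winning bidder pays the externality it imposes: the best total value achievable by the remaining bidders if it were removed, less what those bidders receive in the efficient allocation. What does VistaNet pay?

VistaNet pays $343M.

Efficient allocation: NorthTel→Band B ($774M), VistaNet→Band D ($948M), Meridian→Band E ($491M); total welfare W = $2213M.
VistaNet receives Band D at value $948M, so the others get W − 948 = $1265M.
Without VistaNet: best allocation of the remaining 2 bidders over all 3 bands is NorthTel→Band B ($774M), Meridian→Band D ($834M), total $1608M.
VCG payment = (others' best without VistaNet) − (others' welfare with VistaNet) = 1608 − 1265 = $343M.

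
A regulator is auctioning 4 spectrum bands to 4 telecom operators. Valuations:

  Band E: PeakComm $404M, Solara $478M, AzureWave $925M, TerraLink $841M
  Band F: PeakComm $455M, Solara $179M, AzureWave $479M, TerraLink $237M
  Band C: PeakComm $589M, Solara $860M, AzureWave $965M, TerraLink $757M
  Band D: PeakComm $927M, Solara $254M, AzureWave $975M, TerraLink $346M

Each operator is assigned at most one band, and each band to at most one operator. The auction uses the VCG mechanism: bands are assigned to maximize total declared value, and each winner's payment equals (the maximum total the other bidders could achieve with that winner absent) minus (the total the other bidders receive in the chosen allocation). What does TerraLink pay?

TerraLink pays $422M.

Efficient allocation: PeakComm→Band F ($455M), Solara→Band C ($860M), AzureWave→Band D ($975M), TerraLink→Band E ($841M); total welfare W = $3131M.
TerraLink receives Band E at value $841M, so the others get W − 841 = $2290M.
Without TerraLink: best allocation of the remaining 3 bidders over all 4 bands is PeakComm→Band D ($927M), Solara→Band C ($860M), AzureWave→Band E ($925M), total $2712M.
VCG payment = (others' best without TerraLink) − (others' welfare with TerraLink) = 2712 − 2290 = $422M.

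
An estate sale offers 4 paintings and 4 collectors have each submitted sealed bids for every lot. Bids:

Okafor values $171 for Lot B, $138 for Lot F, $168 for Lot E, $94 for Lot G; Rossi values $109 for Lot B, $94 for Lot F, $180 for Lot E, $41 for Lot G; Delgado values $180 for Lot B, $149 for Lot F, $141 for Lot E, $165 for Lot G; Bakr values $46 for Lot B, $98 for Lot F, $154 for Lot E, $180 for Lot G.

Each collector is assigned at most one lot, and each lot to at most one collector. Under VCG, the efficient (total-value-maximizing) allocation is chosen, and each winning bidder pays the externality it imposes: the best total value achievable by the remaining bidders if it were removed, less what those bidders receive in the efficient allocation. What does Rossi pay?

Efficient allocation: Okafor→Lot B ($171), Rossi→Lot E ($180), Delgado→Lot F ($149), Bakr→Lot G ($180); total welfare W = $680.
Rossi receives Lot E at value $180, so the others get W − 180 = $500.
Without Rossi: best allocation of the remaining 3 bidders over all 4 lots is Okafor→Lot E ($168), Delgado→Lot B ($180), Bakr→Lot G ($180), total $528.
VCG payment = (others' best without Rossi) − (others' welfare with Rossi) = 528 − 500 = $28.

Rossi pays $28.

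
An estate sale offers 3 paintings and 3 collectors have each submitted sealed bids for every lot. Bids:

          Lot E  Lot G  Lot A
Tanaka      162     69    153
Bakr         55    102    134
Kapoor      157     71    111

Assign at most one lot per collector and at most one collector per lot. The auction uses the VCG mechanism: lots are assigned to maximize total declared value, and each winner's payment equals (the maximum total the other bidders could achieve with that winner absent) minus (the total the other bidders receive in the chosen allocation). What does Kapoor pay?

Efficient allocation: Tanaka→Lot A ($153), Bakr→Lot G ($102), Kapoor→Lot E ($157); total welfare W = $412.
Kapoor receives Lot E at value $157, so the others get W − 157 = $255.
Without Kapoor: best allocation of the remaining 2 bidders over all 3 lots is Tanaka→Lot E ($162), Bakr→Lot A ($134), total $296.
VCG payment = (others' best without Kapoor) − (others' welfare with Kapoor) = 296 − 255 = $41.

Kapoor pays $41.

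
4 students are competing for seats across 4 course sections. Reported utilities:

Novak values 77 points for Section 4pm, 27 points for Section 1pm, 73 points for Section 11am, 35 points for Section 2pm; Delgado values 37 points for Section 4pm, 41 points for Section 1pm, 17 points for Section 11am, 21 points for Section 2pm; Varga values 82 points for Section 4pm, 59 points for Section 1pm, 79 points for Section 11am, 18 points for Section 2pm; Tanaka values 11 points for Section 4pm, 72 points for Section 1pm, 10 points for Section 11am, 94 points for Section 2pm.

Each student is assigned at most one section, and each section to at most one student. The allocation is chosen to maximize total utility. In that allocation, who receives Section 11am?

Varga receives Section 11am.

This is a one-to-one assignment (maximum-weight bipartite matching).
Optimal: Novak→Section 4pm (77 points), Delgado→Section 1pm (41 points), Varga→Section 11am (79 points), Tanaka→Section 2pm (94 points) — total 77+41+79+94 = 291 points.
Swapping Tanaka↔Varga (Tanaka→Section 11am 10 points, Varga→Section 2pm 18 points) loses 145.
Varga's own top section is Section 4pm (82 points), but forcing Varga→Section 4pm and reassigning the rest optimally gives only 290 points — worse by 1.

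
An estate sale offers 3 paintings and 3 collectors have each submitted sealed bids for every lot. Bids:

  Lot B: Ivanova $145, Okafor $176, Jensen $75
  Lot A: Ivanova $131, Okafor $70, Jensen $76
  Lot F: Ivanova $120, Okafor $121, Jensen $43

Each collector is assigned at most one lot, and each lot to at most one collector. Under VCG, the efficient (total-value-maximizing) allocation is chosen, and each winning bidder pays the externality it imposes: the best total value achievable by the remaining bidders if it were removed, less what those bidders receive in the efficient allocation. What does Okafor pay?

Efficient allocation: Ivanova→Lot F ($120), Okafor→Lot B ($176), Jensen→Lot A ($76); total welfare W = $372.
Okafor receives Lot B at value $176, so the others get W − 176 = $196.
Without Okafor: best allocation of the remaining 2 bidders over all 3 lots is Ivanova→Lot B ($145), Jensen→Lot A ($76), total $221.
VCG payment = (others' best without Okafor) − (others' welfare with Okafor) = 221 − 196 = $25.

Okafor pays $25.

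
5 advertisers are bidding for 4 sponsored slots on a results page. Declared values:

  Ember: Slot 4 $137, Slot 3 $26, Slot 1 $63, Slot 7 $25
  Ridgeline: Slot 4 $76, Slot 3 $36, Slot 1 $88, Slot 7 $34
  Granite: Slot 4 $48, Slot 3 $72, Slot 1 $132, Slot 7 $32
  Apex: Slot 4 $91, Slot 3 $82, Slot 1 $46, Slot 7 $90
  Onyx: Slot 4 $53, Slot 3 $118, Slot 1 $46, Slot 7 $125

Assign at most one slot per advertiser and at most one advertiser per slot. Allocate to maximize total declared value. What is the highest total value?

Max total: $477

Optimal: Ember→Slot 4 ($137), Onyx→Slot 3 ($118), Granite→Slot 1 ($132), Apex→Slot 7 ($90) — total 137+118+132+90 = $477.
Next-best assignment: Ember→Slot 4, Apex→Slot 3, Granite→Slot 1, Onyx→Slot 7 = $476.
Swapping Ember↔Onyx (Ember→Slot 3 $26, Onyx→Slot 4 $53) loses 176.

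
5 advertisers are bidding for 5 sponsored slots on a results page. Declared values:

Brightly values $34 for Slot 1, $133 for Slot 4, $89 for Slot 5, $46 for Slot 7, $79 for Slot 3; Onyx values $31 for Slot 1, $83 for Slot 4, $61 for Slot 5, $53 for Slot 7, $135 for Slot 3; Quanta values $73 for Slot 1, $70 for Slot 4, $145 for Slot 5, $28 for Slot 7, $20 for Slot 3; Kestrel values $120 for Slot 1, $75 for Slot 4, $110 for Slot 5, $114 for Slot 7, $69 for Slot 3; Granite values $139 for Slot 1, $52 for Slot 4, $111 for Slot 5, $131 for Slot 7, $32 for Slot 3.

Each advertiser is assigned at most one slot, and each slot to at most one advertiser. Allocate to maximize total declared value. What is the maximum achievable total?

Maximum total: $666

Optimal: Brightly→Slot 4 ($133), Onyx→Slot 3 ($135), Quanta→Slot 5 ($145), Kestrel→Slot 7 ($114), Granite→Slot 1 ($139) — total 133+135+145+114+139 = $666.
Row-greedy (each advertiser in turn takes its best remaining slot) gives $664, worse by 2.
Next-best assignment: Brightly→Slot 4, Onyx→Slot 3, Quanta→Slot 5, Kestrel→Slot 1, Granite→Slot 7 = $664.
No other one-to-one assignment exceeds $666.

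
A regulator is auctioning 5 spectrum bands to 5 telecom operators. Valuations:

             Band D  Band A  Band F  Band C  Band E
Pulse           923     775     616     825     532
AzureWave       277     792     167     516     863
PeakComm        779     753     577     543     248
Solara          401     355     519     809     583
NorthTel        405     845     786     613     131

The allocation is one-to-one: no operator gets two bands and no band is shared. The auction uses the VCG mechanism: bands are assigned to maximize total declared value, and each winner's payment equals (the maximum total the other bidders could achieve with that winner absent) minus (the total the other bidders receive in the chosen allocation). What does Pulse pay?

Pulse pays $85M.

Efficient allocation: Pulse→Band D ($923M), AzureWave→Band E ($863M), PeakComm→Band A ($753M), Solara→Band C ($809M), NorthTel→Band F ($786M); total welfare W = $4134M.
Pulse receives Band D at value $923M, so the others get W − 923 = $3211M.
Without Pulse: best allocation of the remaining 4 bidders over all 5 bands is AzureWave→Band E ($863M), PeakComm→Band D ($779M), Solara→Band C ($809M), NorthTel→Band A ($845M), total $3296M.
VCG payment = (others' best without Pulse) − (others' welfare with Pulse) = 3296 − 3211 = $85M.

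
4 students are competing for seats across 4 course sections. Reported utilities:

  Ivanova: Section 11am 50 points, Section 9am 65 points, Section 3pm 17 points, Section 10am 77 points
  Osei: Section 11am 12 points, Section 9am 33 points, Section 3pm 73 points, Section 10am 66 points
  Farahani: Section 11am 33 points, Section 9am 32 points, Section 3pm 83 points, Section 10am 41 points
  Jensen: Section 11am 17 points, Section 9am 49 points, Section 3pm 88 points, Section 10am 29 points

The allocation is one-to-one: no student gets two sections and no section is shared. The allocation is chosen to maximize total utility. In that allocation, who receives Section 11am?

Farahani receives Section 11am.

Optimal: Ivanova→Section 9am (65 points), Osei→Section 10am (66 points), Farahani→Section 11am (33 points), Jensen→Section 3pm (88 points) — total 65+66+33+88 = 252 points.
Row-greedy (each student in turn takes its best remaining section) gives 232 points, worse by 20.
Next-best assignment: Ivanova→Section 11am, Osei→Section 10am, Farahani→Section 3pm, Jensen→Section 9am = 248 points.
No other one-to-one assignment exceeds 252 points.
Farahani's own top section is Section 3pm (83 points), but forcing Farahani→Section 3pm and reassigning the rest optimally gives only 248 points — worse by 4.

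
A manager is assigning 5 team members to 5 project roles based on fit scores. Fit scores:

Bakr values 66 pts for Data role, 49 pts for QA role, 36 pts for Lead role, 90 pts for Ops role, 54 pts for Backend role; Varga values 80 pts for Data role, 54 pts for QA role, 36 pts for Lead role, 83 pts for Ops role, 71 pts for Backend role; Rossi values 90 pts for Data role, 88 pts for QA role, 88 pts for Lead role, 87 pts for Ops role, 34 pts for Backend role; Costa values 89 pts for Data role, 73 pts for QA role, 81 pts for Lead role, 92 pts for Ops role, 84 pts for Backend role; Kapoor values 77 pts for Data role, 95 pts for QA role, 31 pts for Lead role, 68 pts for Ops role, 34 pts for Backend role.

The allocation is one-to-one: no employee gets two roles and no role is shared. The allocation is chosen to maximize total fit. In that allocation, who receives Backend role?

Optimal: Bakr→Ops role (90 pts), Varga→Data role (80 pts), Rossi→Lead role (88 pts), Costa→Backend role (84 pts), Kapoor→QA role (95 pts) — total 90+80+88+84+95 = 437 pts.
Max-entry greedy (repeatedly take the single best remaining cell) gives 384 pts, worse by 53.
Swapping Bakr↔Kapoor (Bakr→QA role 49 pts, Kapoor→Ops role 68 pts) loses 68.
Every other assignment is strictly worse.
Costa's own top role is Ops role (92 pts), but forcing Costa→Ops role and reassigning the rest optimally gives only 412 pts — worse by 25.

Costa receives Backend role.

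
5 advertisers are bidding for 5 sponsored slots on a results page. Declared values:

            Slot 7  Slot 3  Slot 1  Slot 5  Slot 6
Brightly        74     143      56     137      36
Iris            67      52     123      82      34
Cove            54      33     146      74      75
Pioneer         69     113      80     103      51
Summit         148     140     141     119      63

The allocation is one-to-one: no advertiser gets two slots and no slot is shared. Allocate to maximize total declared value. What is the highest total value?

Max total: $596

This is a one-to-one assignment (maximum-weight bipartite matching).
Optimal: Brightly→Slot 5 ($137), Iris→Slot 1 ($123), Cove→Slot 6 ($75), Pioneer→Slot 3 ($113), Summit→Slot 7 ($148) — total 137+123+75+113+148 = $596.
Row-greedy (each advertiser in turn takes its best remaining slot) gives $592, worse by 4.
Checked against all permutations: $596 is optimal.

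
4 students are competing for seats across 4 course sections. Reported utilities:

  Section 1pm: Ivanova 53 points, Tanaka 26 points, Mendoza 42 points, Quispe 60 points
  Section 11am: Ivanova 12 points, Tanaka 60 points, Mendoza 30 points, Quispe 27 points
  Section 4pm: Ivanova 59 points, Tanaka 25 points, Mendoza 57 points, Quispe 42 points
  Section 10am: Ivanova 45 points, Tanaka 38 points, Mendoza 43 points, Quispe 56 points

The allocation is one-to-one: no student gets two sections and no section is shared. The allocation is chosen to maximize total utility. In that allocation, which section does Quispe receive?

Quispe receives Section 10am.

Treat this as an assignment problem: match each student to one section.
Optimal: Ivanova→Section 1pm (53 points), Tanaka→Section 11am (60 points), Mendoza→Section 4pm (57 points), Quispe→Section 10am (56 points) — total 53+60+57+56 = 226 points.
Column-greedy (each section in turn goes to its best remaining student) gives 222 points, worse by 4.
Next-best assignment: Ivanova→Section 4pm, Tanaka→Section 11am, Mendoza→Section 10am, Quispe→Section 1pm = 222 points.
Swapping Mendoza↔Ivanova (Mendoza→Section 1pm 42 points, Ivanova→Section 4pm 59 points) loses 9.
Quispe's own top section is Section 1pm (60 points), but forcing Quispe→Section 1pm and reassigning the rest optimally gives only 222 points — worse by 4.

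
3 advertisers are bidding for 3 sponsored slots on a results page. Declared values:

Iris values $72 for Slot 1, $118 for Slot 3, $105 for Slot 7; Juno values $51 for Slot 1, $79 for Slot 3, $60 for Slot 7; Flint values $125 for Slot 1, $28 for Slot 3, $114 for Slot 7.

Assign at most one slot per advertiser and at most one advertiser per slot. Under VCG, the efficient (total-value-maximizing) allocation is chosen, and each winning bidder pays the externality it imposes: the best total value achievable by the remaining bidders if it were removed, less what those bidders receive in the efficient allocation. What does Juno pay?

Efficient allocation: Iris→Slot 7 ($105), Juno→Slot 3 ($79), Flint→Slot 1 ($125); total welfare W = $309.
Juno receives Slot 3 at value $79, so the others get W − 79 = $230.
Without Juno: best allocation of the remaining 2 bidders over all 3 slots is Iris→Slot 3 ($118), Flint→Slot 1 ($125), total $243.
VCG payment = (others' best without Juno) − (others' welfare with Juno) = 243 − 230 = $13.

Juno pays $13.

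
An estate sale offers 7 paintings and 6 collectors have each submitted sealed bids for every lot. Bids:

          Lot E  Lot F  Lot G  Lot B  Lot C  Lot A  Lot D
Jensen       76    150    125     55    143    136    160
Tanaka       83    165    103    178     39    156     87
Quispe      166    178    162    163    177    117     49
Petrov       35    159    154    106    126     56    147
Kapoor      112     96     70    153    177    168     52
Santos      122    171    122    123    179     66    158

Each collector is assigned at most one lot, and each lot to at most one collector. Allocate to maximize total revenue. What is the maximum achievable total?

Treat this as an assignment problem: match each collector to one lot.
Optimal: Jensen→Lot D ($160), Tanaka→Lot B ($178), Quispe→Lot F ($178), Petrov→Lot G ($154), Kapoor→Lot A ($168), Santos→Lot C ($179) — total 160+178+178+154+168+179 = $1017.
Next-best assignment: Jensen→Lot D, Tanaka→Lot B, Quispe→Lot E, Petrov→Lot F, Kapoor→Lot A, Santos→Lot C = $1010.

Maximum total: $1017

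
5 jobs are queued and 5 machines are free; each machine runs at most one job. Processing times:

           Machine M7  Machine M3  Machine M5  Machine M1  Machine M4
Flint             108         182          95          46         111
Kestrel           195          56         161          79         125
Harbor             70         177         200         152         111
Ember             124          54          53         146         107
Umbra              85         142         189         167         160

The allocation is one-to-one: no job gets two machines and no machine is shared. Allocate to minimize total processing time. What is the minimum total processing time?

Min total: 351 min

Optimal: Flint→Machine M1 (46 min), Kestrel→Machine M3 (56 min), Harbor→Machine M4 (111 min), Ember→Machine M5 (53 min), Umbra→Machine M7 (85 min) — total 46+56+111+53+85 = 351 min.
Row-greedy (each job in turn takes its cheapest remaining machine) gives 385 min, worse by 34.
No other one-to-one assignment undercuts 351 min.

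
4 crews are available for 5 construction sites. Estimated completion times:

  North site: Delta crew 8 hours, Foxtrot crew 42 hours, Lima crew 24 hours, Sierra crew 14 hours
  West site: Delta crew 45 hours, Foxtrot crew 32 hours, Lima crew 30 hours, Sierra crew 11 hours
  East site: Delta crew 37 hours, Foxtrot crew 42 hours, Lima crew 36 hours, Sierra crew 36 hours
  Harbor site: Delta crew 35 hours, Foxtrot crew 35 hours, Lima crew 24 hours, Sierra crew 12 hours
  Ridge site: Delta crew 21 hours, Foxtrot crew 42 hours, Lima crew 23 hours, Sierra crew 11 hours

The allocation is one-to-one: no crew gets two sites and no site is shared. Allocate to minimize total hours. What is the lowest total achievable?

This is the linear assignment problem.
Optimal: Delta crew→North site (8 hours), Foxtrot crew→West site (32 hours), Lima crew→Harbor site (24 hours), Sierra crew→Ridge site (11 hours) — total 8+32+24+11 = 75 hours.

Minimum total: 75 hours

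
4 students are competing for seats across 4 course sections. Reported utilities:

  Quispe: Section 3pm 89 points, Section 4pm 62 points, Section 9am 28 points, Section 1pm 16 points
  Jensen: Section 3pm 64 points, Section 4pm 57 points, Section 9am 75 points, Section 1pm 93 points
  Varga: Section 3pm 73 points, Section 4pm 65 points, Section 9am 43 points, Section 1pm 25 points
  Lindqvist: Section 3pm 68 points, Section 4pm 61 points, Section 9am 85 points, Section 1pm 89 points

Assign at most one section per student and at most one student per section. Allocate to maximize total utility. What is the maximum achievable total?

Max total: 332 points

Optimal: Quispe→Section 3pm (89 points), Jensen→Section 1pm (93 points), Varga→Section 4pm (65 points), Lindqvist→Section 9am (85 points) — total 89+93+65+85 = 332 points.
Next-best assignment: Quispe→Section 3pm, Jensen→Section 9am, Varga→Section 4pm, Lindqvist→Section 1pm = 318 points.
No other one-to-one assignment exceeds 332 points.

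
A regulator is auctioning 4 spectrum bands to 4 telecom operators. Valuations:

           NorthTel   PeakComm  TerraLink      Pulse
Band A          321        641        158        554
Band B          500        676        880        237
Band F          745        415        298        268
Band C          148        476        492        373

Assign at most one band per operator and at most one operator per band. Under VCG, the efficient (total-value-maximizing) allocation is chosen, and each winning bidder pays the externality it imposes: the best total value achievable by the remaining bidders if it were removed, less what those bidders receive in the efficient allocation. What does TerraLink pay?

Efficient allocation: NorthTel→Band F ($745M), PeakComm→Band C ($476M), TerraLink→Band B ($880M), Pulse→Band A ($554M); total welfare W = $2655M.
TerraLink receives Band B at value $880M, so the others get W − 880 = $1775M.
Without TerraLink: best allocation of the remaining 3 bidders over all 4 bands is NorthTel→Band F ($745M), PeakComm→Band B ($676M), Pulse→Band A ($554M), total $1975M.
VCG payment = (others' best without TerraLink) − (others' welfare with TerraLink) = 1975 − 1775 = $200M.

TerraLink pays $200M.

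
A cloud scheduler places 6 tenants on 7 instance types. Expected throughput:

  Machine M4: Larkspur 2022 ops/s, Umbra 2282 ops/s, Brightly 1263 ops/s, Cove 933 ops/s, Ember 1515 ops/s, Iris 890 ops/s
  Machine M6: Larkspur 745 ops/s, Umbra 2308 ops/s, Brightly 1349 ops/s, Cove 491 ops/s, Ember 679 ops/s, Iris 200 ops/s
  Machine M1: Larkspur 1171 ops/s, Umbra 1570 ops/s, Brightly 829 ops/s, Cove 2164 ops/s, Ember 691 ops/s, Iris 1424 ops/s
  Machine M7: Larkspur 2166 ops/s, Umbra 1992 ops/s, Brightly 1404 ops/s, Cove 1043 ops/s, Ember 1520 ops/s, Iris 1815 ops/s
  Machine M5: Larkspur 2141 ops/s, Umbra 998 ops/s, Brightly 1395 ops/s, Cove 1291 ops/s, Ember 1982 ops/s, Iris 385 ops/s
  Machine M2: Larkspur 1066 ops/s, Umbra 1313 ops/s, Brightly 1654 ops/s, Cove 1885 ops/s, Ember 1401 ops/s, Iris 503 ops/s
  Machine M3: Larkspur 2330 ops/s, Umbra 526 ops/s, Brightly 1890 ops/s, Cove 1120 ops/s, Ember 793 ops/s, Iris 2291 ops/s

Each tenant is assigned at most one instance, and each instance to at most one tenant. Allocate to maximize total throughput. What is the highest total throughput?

Optimal: Larkspur→Machine M7 (2166 ops/s), Umbra→Machine M6 (2308 ops/s), Brightly→Machine M2 (1654 ops/s), Cove→Machine M1 (2164 ops/s), Ember→Machine M5 (1982 ops/s), Iris→Machine M3 (2291 ops/s) — total 2166+2308+1654+2164+1982+2291 = 12565 ops/s.
Next-best assignment: Larkspur→Machine M7, Umbra→Machine M4, Brightly→Machine M2, Cove→Machine M1, Ember→Machine M5, Iris→Machine M3 = 12539 ops/s.
Checked against all permutations: 12565 ops/s is optimal.

Max total: 12565 ops/s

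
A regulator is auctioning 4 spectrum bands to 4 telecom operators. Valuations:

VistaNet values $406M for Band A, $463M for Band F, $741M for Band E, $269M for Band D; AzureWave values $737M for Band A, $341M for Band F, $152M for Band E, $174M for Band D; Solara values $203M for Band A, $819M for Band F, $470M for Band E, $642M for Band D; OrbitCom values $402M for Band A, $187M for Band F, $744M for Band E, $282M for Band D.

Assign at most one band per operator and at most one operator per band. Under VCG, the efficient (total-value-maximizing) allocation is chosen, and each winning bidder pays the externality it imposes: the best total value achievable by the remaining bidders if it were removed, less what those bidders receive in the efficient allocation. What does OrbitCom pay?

OrbitCom pays $455M.

Efficient allocation: VistaNet→Band F ($463M), AzureWave→Band A ($737M), Solara→Band D ($642M), OrbitCom→Band E ($744M); total welfare W = $2586M.
OrbitCom receives Band E at value $744M, so the others get W − 744 = $1842M.
Without OrbitCom: best allocation of the remaining 3 bidders over all 4 bands is VistaNet→Band E ($741M), AzureWave→Band A ($737M), Solara→Band F ($819M), total $2297M.
VCG payment = (others' best without OrbitCom) − (others' welfare with OrbitCom) = 2297 − 1842 = $455M.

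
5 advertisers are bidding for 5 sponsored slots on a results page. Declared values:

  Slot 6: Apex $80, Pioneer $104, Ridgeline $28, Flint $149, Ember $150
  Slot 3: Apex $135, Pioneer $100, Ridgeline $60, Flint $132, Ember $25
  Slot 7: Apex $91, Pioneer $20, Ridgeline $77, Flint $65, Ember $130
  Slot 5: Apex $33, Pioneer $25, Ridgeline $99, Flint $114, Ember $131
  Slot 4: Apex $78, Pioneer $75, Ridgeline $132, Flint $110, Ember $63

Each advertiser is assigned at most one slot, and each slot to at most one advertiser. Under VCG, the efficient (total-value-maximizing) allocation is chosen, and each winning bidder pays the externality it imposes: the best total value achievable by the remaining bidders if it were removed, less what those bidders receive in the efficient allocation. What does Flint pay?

Flint pays $1.

Efficient allocation: Apex→Slot 3 ($135), Pioneer→Slot 6 ($104), Ridgeline→Slot 4 ($132), Flint→Slot 5 ($114), Ember→Slot 7 ($130); total welfare W = $615.
Flint receives Slot 5 at value $114, so the others get W − 114 = $501.
Without Flint: best allocation of the remaining 4 bidders over all 5 slots is Apex→Slot 3 ($135), Pioneer→Slot 6 ($104), Ridgeline→Slot 4 ($132), Ember→Slot 5 ($131), total $502.
VCG payment = (others' best without Flint) − (others' welfare with Flint) = 502 − 501 = $1.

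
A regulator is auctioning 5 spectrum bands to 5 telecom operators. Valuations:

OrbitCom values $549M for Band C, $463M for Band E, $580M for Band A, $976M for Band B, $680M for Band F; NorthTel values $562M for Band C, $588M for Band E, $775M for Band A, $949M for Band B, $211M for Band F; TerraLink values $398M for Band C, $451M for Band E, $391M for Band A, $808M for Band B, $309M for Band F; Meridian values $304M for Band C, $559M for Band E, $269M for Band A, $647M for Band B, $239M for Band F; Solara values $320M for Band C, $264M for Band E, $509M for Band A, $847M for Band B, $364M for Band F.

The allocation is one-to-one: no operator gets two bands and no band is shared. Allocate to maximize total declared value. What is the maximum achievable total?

Optimal: OrbitCom→Band F ($680M), NorthTel→Band A ($775M), TerraLink→Band C ($398M), Meridian→Band E ($559M), Solara→Band B ($847M) — total 680+775+398+559+847 = $3259M.
Max-entry greedy (repeatedly take the single best remaining cell) gives $3072M, worse by 187.

Max total: $3259M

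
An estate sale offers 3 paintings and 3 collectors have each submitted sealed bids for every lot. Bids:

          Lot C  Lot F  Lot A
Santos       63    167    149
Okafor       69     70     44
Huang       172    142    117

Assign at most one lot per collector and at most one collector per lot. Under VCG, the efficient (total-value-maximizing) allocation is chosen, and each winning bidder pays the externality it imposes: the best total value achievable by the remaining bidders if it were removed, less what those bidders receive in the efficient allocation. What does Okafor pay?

Efficient allocation: Santos→Lot A ($149), Okafor→Lot F ($70), Huang→Lot C ($172); total welfare W = $391.
Okafor receives Lot F at value $70, so the others get W − 70 = $321.
Without Okafor: best allocation of the remaining 2 bidders over all 3 lots is Santos→Lot F ($167), Huang→Lot C ($172), total $339.
VCG payment = (others' best without Okafor) − (others' welfare with Okafor) = 339 − 321 = $18.

Okafor pays $18.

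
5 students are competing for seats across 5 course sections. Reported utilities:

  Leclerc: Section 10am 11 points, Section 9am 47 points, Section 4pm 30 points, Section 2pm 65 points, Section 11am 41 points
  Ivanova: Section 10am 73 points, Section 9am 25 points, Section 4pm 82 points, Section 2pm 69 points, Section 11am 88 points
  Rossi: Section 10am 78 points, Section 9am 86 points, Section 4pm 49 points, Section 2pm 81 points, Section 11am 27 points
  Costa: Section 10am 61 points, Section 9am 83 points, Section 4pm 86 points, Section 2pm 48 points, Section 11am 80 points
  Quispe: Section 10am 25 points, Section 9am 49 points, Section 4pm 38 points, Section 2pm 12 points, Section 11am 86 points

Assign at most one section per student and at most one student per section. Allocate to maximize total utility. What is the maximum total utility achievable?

Max total: 396 points

Optimal: Leclerc→Section 2pm (65 points), Ivanova→Section 10am (73 points), Rossi→Section 9am (86 points), Costa→Section 4pm (86 points), Quispe→Section 11am (86 points) — total 65+73+86+86+86 = 396 points.
Max-entry greedy (repeatedly take the single best remaining cell) gives 350 points, worse by 46.
Swapping Rossi↔Ivanova (Rossi→Section 10am 78 points, Ivanova→Section 9am 25 points) loses 56.
Checked against all permutations: 396 points is optimal.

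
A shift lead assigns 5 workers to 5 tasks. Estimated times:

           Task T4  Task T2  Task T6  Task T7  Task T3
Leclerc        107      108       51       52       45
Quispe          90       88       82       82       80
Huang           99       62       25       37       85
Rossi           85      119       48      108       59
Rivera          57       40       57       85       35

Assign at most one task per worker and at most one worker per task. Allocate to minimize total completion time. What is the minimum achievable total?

Minimum total: 260 min

This is a one-to-one assignment (minimum-cost bipartite matching).
Optimal: Leclerc→Task T3 (45 min), Quispe→Task T4 (90 min), Huang→Task T7 (37 min), Rossi→Task T6 (48 min), Rivera→Task T2 (40 min) — total 45+90+37+48+40 = 260 min.
Row-greedy (each worker in turn takes its cheapest remaining task) gives 289 min, worse by 29.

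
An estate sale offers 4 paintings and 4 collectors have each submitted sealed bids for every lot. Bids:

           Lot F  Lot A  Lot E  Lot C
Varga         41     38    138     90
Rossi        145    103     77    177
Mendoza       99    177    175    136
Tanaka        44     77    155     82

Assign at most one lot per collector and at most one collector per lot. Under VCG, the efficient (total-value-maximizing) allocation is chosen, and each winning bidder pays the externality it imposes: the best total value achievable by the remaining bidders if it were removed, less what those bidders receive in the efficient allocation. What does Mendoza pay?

Mendoza pays $2.

Efficient allocation: Varga→Lot C ($90), Rossi→Lot F ($145), Mendoza→Lot A ($177), Tanaka→Lot E ($155); total welfare W = $567.
Mendoza receives Lot A at value $177, so the others get W − 177 = $390.
Without Mendoza: best allocation of the remaining 3 bidders over all 4 lots is Varga→Lot E ($138), Rossi→Lot C ($177), Tanaka→Lot A ($77), total $392.
VCG payment = (others' best without Mendoza) − (others' welfare with Mendoza) = 392 − 390 = $2.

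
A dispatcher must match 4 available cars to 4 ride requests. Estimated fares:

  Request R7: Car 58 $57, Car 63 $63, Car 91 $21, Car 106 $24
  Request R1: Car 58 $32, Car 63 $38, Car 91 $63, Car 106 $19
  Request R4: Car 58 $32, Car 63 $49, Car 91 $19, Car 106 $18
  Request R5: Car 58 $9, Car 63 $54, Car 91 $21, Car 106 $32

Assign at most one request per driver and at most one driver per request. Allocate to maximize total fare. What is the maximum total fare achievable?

Optimal: Car 58→Request R7 ($57), Car 63→Request R4 ($49), Car 91→Request R1 ($63), Car 106→Request R5 ($32) — total 57+49+63+32 = $201.
Next-best assignment: Car 58→Request R7, Car 63→Request R5, Car 91→Request R1, Car 106→Request R4 = $192.

Maximum total: $201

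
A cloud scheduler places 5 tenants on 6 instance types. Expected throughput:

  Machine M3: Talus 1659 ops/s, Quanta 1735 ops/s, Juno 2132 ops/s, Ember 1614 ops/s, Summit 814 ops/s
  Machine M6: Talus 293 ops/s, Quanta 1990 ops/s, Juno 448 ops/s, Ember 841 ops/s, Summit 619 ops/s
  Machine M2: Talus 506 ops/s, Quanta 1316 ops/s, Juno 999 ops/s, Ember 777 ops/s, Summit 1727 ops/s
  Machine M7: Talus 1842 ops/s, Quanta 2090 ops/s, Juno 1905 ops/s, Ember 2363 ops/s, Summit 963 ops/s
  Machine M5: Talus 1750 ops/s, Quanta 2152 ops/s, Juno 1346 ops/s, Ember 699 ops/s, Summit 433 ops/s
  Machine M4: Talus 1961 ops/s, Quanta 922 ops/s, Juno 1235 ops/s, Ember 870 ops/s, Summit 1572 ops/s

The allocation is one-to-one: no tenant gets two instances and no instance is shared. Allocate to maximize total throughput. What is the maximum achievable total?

Max total: 10335 ops/s

Optimal: Talus→Machine M4 (1961 ops/s), Quanta→Machine M5 (2152 ops/s), Juno→Machine M3 (2132 ops/s), Ember→Machine M7 (2363 ops/s), Summit→Machine M2 (1727 ops/s) — total 1961+2152+2132+2363+1727 = 10335 ops/s.
Column-greedy (each instance in turn goes to its best remaining tenant) gives 9962 ops/s, worse by 373.
Checked against all permutations: 10335 ops/s is optimal.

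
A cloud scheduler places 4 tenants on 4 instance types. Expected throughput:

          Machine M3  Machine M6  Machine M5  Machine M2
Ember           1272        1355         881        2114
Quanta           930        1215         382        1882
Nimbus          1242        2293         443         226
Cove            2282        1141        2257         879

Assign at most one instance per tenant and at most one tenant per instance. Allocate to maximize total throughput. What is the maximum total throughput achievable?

This is a one-to-one assignment (maximum-weight bipartite matching).
Optimal: Ember→Machine M3 (1272 ops/s), Quanta→Machine M2 (1882 ops/s), Nimbus→Machine M6 (2293 ops/s), Cove→Machine M5 (2257 ops/s) — total 1272+1882+2293+2257 = 7704 ops/s.
Row-greedy (each tenant in turn takes its best remaining instance) gives 6828 ops/s, worse by 876.
Next-best assignment: Ember→Machine M2, Quanta→Machine M3, Nimbus→Machine M6, Cove→Machine M5 = 7594 ops/s.
Swapping Ember↔Quanta (Ember→Machine M2 2114 ops/s, Quanta→Machine M3 930 ops/s) loses 110.

Max total: 7704 ops/s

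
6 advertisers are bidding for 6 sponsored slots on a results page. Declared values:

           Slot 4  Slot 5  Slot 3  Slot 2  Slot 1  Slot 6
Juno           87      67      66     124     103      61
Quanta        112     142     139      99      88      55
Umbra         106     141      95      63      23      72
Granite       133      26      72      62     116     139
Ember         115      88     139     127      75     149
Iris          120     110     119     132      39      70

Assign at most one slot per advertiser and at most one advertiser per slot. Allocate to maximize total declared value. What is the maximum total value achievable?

Optimal: Juno→Slot 1 ($103), Quanta→Slot 3 ($139), Umbra→Slot 5 ($141), Granite→Slot 4 ($133), Ember→Slot 6 ($149), Iris→Slot 2 ($132) — total 103+139+141+133+149+132 = $797.
Row-greedy (each advertiser in turn takes its best remaining slot) gives $689, worse by 108.

Maximum total: $797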